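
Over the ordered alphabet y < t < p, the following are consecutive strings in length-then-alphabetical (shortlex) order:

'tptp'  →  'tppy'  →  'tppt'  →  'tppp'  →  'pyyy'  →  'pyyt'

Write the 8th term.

pyty

Advancing 2 positions from pyyt through pyyt → pyyp reaches term 8.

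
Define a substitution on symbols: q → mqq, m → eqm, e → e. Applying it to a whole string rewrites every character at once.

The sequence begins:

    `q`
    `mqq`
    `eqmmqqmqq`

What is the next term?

Apply φ to eqmmqqmqq symbol by symbol: e→e, q→mqq, m→eqm, m→eqm, q→mqq, q→mqq, m→eqm, q→mqq, q→mqq; joined: e mqq eqm eqm mqq mqq eqm mqq mqq.

emqqeqmeqmmqqmqqeqmmqqmqq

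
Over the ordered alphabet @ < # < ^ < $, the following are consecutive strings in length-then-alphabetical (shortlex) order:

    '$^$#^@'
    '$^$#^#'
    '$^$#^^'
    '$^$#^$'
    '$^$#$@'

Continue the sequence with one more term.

The successor of $^$#$@ increments the rightmost position that isn't already $ and resets every position after it to @.

$^$#$#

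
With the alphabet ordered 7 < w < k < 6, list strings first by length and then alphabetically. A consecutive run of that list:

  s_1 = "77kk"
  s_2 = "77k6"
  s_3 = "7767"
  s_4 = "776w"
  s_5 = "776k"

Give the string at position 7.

Advancing 2 positions from 776k through 776k → 7766 reaches term 7.

7w77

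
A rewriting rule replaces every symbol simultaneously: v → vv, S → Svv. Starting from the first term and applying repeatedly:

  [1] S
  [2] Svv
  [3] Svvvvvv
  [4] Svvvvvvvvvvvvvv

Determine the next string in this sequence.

Rewriting the 15 symbols of Svvvvvvvvvvvvvv one by one yields Svv vv vv vv vv vv vv vv vv vv vv vv vv vv vv; concatenated:

Svvvvvvvvvvvvvvvvvvvvvvvvvvvvvv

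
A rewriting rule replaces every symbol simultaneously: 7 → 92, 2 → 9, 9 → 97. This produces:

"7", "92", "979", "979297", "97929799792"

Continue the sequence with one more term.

97929799792979792979

Apply φ to 97929799792 symbol by symbol: 9→97, 7→92, 9→97, 2→9, 9→97, 7→92, 9→97, 9→97, 7→92, 9→97, 2→9; joined: 97 92 97 9 97 92 97 97 92 97 9.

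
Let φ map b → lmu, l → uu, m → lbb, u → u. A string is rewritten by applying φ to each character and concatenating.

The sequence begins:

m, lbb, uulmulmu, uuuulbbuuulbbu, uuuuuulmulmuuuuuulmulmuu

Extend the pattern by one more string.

Rewriting the 24 symbols of uuuuuulmulmuuuuuulmulmuu one by one yields u u u u u u uu lbb u uu lbb u u u u u u uu lbb u uu lbb u u; concatenated:

uuuuuuuulbbuuulbbuuuuuuuulbbuuulbbuu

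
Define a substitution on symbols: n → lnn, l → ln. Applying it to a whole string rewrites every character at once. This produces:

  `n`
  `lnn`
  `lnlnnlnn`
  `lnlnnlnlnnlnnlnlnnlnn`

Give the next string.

Rewriting the 21 symbols of lnlnnlnlnnlnnlnlnnlnn one by one yields ln lnn ln lnn lnn ln lnn ln lnn lnn ln lnn lnn ln lnn ln lnn lnn ln lnn lnn; concatenated:

lnlnnlnlnnlnnlnlnnlnlnnlnnlnlnnlnnlnlnnlnlnnlnnlnlnnlnn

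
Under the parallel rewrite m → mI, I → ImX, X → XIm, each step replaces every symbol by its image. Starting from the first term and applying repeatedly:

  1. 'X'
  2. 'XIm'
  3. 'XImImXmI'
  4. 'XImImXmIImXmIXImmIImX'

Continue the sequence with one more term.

Rewriting the 21 symbols of XImImXmIImXmIXImmIImX one by one yields XIm ImX mI ImX mI XIm mI ImX ImX mI XIm mI ImX XIm ImX mI mI ImX ImX mI XIm; concatenated:

XImImXmIImXmIXImmIImXImXmIXImmIImXXImImXmImIImXImXmIXIm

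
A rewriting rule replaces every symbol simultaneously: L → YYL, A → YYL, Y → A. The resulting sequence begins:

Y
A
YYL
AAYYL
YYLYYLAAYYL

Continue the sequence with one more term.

Apply φ to YYLYYLAAYYL symbol by symbol: Y→A, Y→A, L→YYL, Y→A, Y→A, L→YYL, A→YYL, A→YYL, Y→A, Y→A, L→YYL; joined: A A YYL A A YYL YYL YYL A A YYL.

AAYYLAAYYLYYLYYLAAYYL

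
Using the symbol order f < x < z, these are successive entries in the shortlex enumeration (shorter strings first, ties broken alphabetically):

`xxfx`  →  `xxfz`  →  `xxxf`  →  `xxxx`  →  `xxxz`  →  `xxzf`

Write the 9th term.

Advancing 3 positions from xxzf through xxzf → xxzx → xxzz reaches term 9.

xzff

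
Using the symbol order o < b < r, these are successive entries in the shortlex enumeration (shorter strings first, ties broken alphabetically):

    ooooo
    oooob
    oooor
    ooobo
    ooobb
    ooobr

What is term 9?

ooorr

Continuing the enumeration 3 steps past ooobr: ooobr → oooro → ooorb → (answer).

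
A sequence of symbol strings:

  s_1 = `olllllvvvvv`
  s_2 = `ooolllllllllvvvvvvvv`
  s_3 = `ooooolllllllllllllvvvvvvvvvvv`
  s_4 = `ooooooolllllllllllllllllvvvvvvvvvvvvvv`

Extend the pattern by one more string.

ooooooooolllllllllllllllllllllvvvvvvvvvvvvvvvvv

Each string has the form o^{2n-1} l^{4n+1} v^{3n+2} (n = 1, 2, …).
For the next term, n = 5, so the run lengths are 9, 21, 17.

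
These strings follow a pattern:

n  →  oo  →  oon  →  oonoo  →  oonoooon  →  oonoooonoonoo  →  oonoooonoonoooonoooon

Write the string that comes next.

oonoooonoonoooonoooonoonoooonoonoo

From term 3 onward, concatenate the last term with the second-to-last: oo·n = oon, oon·oo = oonoo, …
The next term joins oonoooonoonoooonoooon and oonoooonoonoo.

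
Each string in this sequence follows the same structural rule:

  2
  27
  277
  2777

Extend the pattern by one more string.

27777

Every step adds 7 to the end: s(k+1) = s(k)·7.
So the next term is 2777·7.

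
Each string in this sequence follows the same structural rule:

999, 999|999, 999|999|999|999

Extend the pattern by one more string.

Every step duplicates the string with '|' between the halves.
Doubling 999|999|999|999 with '|' between the halves:

999|999|999|999|999|999|999|999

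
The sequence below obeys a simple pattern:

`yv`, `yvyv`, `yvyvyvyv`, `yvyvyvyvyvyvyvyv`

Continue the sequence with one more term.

Each string is two copies of the previous one concatenated.
Doubling yvyvyvyvyvyvyvyv:

yvyvyvyvyvyvyvyvyvyvyvyvyvyvyvyv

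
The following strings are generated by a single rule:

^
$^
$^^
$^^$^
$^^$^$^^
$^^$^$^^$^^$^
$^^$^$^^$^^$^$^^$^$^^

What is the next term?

$^^$^$^^$^^$^$^^$^$^^$^^$^$^^$^^$^

From term 3 onward, concatenate the last term with the second-to-last: $^·^ = $^^, $^^·$^ = $^^$^, …
So term 8 is $^^$^$^^$^^$^$^^$^$^^·$^^$^$^^$^^$^.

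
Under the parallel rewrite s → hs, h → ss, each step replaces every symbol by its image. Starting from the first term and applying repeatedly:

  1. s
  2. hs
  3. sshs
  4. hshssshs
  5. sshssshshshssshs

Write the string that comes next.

hshssshshshssshssshssshshshssshs

Replace each of the 16 characters of sshssshshshssshs in place — hs hs ss hs hs hs ss hs ss hs ss hs hs hs ss hs — and concatenate.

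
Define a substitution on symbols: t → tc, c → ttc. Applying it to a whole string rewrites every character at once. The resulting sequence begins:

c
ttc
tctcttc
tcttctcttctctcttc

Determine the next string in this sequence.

tcttctctcttctcttctctcttctcttctcttctctcttc

Replace each of the 17 characters of tcttctcttctctcttc in place — tc ttc tc tc ttc tc ttc tc tc ttc tc ttc tc ttc tc tc ttc — and concatenate.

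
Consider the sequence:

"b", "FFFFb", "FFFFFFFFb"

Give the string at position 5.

Each term is the previous one with FFFF prepended.
From FFFFFFFFb, 2 further steps: FFFFFFFFb → FFFFFFFFFFFFb → (answer).

FFFFFFFFFFFFFFFFb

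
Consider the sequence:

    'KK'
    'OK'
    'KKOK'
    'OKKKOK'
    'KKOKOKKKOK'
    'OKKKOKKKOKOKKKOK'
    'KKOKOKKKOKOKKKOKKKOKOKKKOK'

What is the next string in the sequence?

This is a Fibonacci-style word recurrence s(k) = s(k−2)·s(k−1): e.g. KK·OK = KKOK.
So term 8 is OKKKOKKKOKOKKKOK·KKOKOKKKOKOKKKOKKKOKOKKKOK.

OKKKOKKKOKOKKKOKKKOKOKKKOKOKKKOKKKOKOKKKOK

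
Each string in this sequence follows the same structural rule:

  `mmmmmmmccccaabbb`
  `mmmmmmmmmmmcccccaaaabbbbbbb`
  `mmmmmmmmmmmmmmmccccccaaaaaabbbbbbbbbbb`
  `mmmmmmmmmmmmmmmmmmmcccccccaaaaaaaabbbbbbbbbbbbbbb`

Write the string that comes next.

mmmmmmmmmmmmmmmmmmmmmmmccccccccaaaaaaaaaabbbbbbbbbbbbbbbbbbb

Each string has the form m^{4n+3} c^{n+3} a^{2n} b^{4n-1} (n = 1, 2, …).
Setting n = 5 gives 23, 8, 10, 19 characters in each block.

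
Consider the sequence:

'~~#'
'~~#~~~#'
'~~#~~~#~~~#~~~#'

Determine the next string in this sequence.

~~#~~~#~~~#~~~#~~~#~~~#~~~#~~~#

s(k+1) = s(k)·~·s(k) — each term doubles the last with '~' between the halves.
One more doubling of ~~#~~~#~~~#~~~# gives the answer.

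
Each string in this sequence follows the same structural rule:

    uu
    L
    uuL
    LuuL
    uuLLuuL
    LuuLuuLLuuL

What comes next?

From term 3 onward, concatenate the second-to-last term with the last: uu·L = uuL, L·uuL = LuuL, …
So term 7 is uuLLuuL·LuuLuuLLuuL.

uuLLuuLLuuLuuLLuuL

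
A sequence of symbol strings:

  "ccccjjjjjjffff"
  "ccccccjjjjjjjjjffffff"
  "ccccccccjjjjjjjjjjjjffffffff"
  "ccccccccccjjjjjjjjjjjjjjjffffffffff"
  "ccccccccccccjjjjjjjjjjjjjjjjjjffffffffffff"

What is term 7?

ccccccccccccccccjjjjjjjjjjjjjjjjjjjjjjjjffffffffffffffff

Term n consists of 2n c's, followed by 3n j's, followed by 2n f's, where the shown terms are n = 2, 3, 4, 5, 6.
At n = 8 the blocks have lengths 16, 24, 16.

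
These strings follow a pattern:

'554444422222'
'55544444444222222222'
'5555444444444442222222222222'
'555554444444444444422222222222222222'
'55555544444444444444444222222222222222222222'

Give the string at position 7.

555555554444444444444444444444422222222222222222222222222222

Reading off run lengths: 5 runs 2, 3, 4, 5, 6; 4 runs 5, 8, 11, 14, 17; 2 runs 5, 9, 13, 17, 21 — each is linear in n (n = 1, 2, …).
For term 7, n = 7, so the run lengths are 8, 23, 29.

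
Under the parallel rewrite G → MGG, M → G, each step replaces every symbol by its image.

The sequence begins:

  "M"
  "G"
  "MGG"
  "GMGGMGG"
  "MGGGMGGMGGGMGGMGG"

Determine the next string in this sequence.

GMGGMGGMGGGMGGMGGGMGGMGGMGGGMGGMGGGMGGMGG

Applying the rule to each of the 17 symbols of MGGGMGGMGGGMGGMGG gives the pieces G MGG MGG MGG G MGG MGG G MGG MGG MGG G MGG MGG G MGG MGG, which concatenate to the answer.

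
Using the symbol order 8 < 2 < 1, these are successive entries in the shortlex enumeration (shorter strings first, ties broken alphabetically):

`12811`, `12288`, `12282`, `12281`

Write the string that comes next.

12228

Treat 12281 as a base-3 numeral over the given alphabet and add one, carrying through any trailing 1's.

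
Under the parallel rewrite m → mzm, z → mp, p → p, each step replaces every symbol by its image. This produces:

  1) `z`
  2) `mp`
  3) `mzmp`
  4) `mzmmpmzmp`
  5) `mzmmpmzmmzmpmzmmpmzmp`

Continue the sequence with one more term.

Applying the rule to each of the 21 symbols of mzmmpmzmmzmpmzmmpmzmp gives the pieces mzm mp mzm mzm p mzm mp mzm mzm mp mzm p mzm mp mzm mzm p mzm mp mzm p, which concatenate to the answer.

mzmmpmzmmzmpmzmmpmzmmzmmpmzmpmzmmpmzmmzmpmzmmpmzmp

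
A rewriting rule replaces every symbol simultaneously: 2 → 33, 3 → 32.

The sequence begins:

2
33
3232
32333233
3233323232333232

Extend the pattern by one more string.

φ(3233323232333232) expands symbol-by-symbol to 32 33 32 32 32 33 32 33 32 33 32 32 32 33 32 33; joining the 16 pieces gives the next term.

32333232323332333233323232333233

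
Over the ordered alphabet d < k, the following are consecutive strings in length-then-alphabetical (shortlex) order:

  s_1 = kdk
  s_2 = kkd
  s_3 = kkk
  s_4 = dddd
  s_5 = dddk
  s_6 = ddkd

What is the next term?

Treat ddkd as a base-2 numeral over the given alphabet and add one, carrying through any trailing k's.

ddkk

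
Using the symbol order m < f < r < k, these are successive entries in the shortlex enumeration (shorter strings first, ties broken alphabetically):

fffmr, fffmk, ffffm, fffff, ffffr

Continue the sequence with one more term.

Treat ffffr as a base-4 numeral over the given alphabet and add one, carrying through any trailing k's.

ffffk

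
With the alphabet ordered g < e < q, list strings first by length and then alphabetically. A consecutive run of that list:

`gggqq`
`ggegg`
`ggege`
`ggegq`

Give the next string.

ggeeg

Find the rightmost character of ggegq below q, bump it to the next letter, and reset everything to its right to g.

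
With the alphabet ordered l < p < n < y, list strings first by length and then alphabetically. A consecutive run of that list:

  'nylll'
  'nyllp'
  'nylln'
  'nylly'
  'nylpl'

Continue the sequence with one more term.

Find the rightmost character of nylpl below y, bump it to the next letter, and reset everything to its right to l.

nylpp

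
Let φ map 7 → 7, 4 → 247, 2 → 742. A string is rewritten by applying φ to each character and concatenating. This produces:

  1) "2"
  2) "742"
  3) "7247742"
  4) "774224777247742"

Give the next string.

7724774274224777774224777247742

φ(774224777247742) expands symbol-by-symbol to 7 7 247 742 742 247 7 7 7 742 247 7 7 247 742; joining the 15 pieces gives the next term.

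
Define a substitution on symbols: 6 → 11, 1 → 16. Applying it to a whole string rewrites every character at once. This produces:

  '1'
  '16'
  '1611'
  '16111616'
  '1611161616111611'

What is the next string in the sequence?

16111616161116111611161616111616

Applying the rule to each of the 16 symbols of 1611161616111611 gives the pieces 16 11 16 16 16 11 16 11 16 11 16 16 16 11 16 16, which concatenate to the answer.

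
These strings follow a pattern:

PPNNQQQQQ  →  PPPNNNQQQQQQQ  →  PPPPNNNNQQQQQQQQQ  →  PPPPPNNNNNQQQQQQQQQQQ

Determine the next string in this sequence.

Each string has the form P^{n} N^{n} Q^{2n+1}, where the shown terms are n = 2, 3, 4, 5.
Setting n = 6 gives 6, 6, 13 characters in each block.

PPPPPPNNNNNNQQQQQQQQQQQQQ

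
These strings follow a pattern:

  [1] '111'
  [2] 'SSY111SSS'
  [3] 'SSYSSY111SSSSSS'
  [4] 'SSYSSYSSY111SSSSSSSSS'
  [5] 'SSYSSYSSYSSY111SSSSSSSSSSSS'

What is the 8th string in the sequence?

SSYSSYSSYSSYSSYSSYSSY111SSSSSSSSSSSSSSSSSSSSS

s(k+1) = SSY·s(k)·SSS, so each term gains SSY as a prefix and SSS as a suffix.
From SSYSSYSSYSSY111SSSSSSSSSSSS, 3 further steps: SSYSSYSSYSSY111SSSSSSSSSSSS → SSYSSYSSYSSYSSY111SSSSSSSSSSSSSSS → SSYSSYSSYSSYSSYSSY111SSSSSSSSSSSSSSSSSS → (answer).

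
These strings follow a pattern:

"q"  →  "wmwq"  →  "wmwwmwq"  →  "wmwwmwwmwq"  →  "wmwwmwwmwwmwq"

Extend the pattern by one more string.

The strings grow by a fixed prefix wmw each time.
One more step from wmwwmwwmwwmwq gives the answer.

wmwwmwwmwwmwwmwq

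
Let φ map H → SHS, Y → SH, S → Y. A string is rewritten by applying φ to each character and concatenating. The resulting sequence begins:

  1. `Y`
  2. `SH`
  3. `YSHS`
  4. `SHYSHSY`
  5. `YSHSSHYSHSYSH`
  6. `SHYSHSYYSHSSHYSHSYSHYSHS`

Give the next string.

YSHSSHYSHSYSHSHYSHSYYSHSSHYSHSYSHYSHSSHYSHSY

Applying the rule to each of the 24 symbols of SHYSHSYYSHSSHYSHSYSHYSHS gives the pieces Y SHS SH Y SHS Y SH SH Y SHS Y Y SHS SH Y SHS Y SH Y SHS SH Y SHS Y, which concatenate to the answer.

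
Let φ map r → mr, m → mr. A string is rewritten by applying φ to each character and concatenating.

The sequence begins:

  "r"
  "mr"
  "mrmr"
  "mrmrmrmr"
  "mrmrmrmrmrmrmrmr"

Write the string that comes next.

mrmrmrmrmrmrmrmrmrmrmrmrmrmrmrmr

Applying the rule to each of the 16 symbols of mrmrmrmrmrmrmrmr gives the pieces mr mr mr mr mr mr mr mr mr mr mr mr mr mr mr mr, which concatenate to the answer.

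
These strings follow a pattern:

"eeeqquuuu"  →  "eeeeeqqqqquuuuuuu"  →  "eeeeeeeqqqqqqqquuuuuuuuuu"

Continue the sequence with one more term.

The n-th term is 2n+1 e's then 3n-1 q's then 3n+1 u's (n = 1, 2, …).
At n = 4 the blocks have lengths 9, 11, 13.

eeeeeeeeeqqqqqqqqqqquuuuuuuuuuuuu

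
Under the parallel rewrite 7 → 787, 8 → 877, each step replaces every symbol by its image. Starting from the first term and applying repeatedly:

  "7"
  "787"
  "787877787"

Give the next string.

787877787877787787787877787

Expanding 787877787: 7→787, 8→877, 7→787, 8→877, 7→787, 7→787, 7→787, 8→877, 7→787. Concatenated: 787 877 787 877 787 787 787 877 787.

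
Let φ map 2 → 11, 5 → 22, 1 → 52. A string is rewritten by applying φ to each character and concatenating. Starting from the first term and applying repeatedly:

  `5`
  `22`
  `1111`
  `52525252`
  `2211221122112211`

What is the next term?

φ(2211221122112211) expands symbol-by-symbol to 11 11 52 52 11 11 52 52 11 11 52 52 11 11 52 52; joining the 16 pieces gives the next term.

11115252111152521111525211115252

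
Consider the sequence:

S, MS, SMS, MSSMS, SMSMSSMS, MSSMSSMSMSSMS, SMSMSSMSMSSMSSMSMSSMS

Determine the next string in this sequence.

MSSMSSMSMSSMSSMSMSSMSMSSMSSMSMSSMS

Each term (from the third on) is the two preceding terms concatenated in order: term 3 = S·MS = SMS.
The next term joins MSSMSSMSMSSMS and SMSMSSMSMSSMSSMSMSSMS.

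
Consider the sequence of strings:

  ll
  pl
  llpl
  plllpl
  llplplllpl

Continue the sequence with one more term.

From term 3 onward, concatenate the second-to-last term with the last: ll·pl = llpl, pl·llpl = plllpl, …
So term 6 is plllpl·llplplllpl.

plllplllplplllpl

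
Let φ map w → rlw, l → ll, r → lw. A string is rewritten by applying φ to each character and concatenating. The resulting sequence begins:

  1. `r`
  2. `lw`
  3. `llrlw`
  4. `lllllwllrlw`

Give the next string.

Apply φ to lllllwllrlw symbol by symbol: l→ll, l→ll, l→ll, l→ll, l→ll, w→rlw, l→ll, l→ll, r→lw, l→ll, w→rlw; joined: ll ll ll ll ll rlw ll ll lw ll rlw.

llllllllllrlwlllllwllrlw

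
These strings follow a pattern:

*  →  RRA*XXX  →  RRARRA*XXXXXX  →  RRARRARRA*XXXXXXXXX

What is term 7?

Each term wraps the previous one in RRA on the left and XXX on the right.
From RRARRARRA*XXXXXXXXX, 3 further steps: RRARRARRA*XXXXXXXXX → RRARRARRARRA*XXXXXXXXXXXX → RRARRARRARRARRA*XXXXXXXXXXXXXXX → (answer).

RRARRARRARRARRARRA*XXXXXXXXXXXXXXXXXX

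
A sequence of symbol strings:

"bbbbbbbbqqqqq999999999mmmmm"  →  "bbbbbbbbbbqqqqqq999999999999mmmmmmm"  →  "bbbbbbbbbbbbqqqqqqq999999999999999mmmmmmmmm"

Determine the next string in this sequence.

Each string has the form b^{2n+2} q^{n+2} 9^{3n} m^{2n-1}, where the shown terms are n = 3, 4, 5.
At n = 6 the blocks have lengths 14, 8, 18, 11.

bbbbbbbbbbbbbbqqqqqqqq999999999999999999mmmmmmmmmmm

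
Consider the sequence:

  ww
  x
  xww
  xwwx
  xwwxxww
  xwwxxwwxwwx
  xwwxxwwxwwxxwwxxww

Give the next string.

xwwxxwwxwwxxwwxxwwxwwxxwwxwwx

Each term (from the third on) is the previous term followed by the one before it: term 3 = x·ww = xww.
The next term joins xwwxxwwxwwxxwwxxww and xwwxxwwxwwx.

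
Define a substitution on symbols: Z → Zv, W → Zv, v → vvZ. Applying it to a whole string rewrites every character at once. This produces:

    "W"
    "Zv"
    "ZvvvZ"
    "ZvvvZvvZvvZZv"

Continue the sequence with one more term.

ZvvvZvvZvvZZvvvZvvZZvvvZvvZZvZvvvZ

Replace each of the 13 characters of ZvvvZvvZvvZZv in place — Zv vvZ vvZ vvZ Zv vvZ vvZ Zv vvZ vvZ Zv Zv vvZ — and concatenate.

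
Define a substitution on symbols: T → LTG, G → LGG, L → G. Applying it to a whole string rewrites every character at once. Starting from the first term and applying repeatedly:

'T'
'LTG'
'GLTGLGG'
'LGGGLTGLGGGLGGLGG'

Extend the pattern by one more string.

GLGGLGGLGGGLTGLGGGLGGLGGLGGGLGGLGGGLGGLGG

φ(LGGGLTGLGGGLGGLGG) expands symbol-by-symbol to G LGG LGG LGG G LTG LGG G LGG LGG LGG G LGG LGG G LGG LGG; joining the 17 pieces gives the next term.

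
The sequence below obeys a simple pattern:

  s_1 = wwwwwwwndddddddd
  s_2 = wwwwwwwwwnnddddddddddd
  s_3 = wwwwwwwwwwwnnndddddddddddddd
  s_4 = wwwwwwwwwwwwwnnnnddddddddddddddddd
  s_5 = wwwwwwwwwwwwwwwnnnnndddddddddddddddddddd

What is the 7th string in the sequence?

wwwwwwwwwwwwwwwwwwwnnnnnnndddddddddddddddddddddddddd

Each string has the form w^{2n+3} n^{n-1} d^{3n+2}, where the shown terms are n = 2, 3, 4, 5, 6.
Setting n = 8 gives 19, 7, 26 characters in each block.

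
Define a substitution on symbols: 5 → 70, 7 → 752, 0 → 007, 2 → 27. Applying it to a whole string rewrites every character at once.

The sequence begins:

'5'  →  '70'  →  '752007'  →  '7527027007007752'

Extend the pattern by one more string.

7527027752007277520070077520070077527527027

Replace each of the 16 characters of 7527027007007752 in place — 752 70 27 752 007 27 752 007 007 752 007 007 752 752 70 27 — and concatenate.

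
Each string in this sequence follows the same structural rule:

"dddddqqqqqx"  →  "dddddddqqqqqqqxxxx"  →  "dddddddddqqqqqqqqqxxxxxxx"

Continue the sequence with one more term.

Reading off run lengths: d runs 5, 7, 9; q runs 5, 7, 9; x runs 1, 4, 7 — each is linear in n (n = 1, 2, …).
Setting n = 4 gives 11, 11, 10 characters in each block.

dddddddddddqqqqqqqqqqqxxxxxxxxxx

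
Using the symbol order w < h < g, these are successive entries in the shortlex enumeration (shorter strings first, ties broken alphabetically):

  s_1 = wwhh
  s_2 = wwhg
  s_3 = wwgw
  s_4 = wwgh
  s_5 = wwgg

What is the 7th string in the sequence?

whwh

Stepping forward 2 times from wwgg: wwgg → whww, then the target.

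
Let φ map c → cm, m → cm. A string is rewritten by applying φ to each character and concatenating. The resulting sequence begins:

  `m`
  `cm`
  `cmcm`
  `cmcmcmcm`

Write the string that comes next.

Apply φ to cmcmcmcm symbol by symbol: c→cm, m→cm, c→cm, m→cm, c→cm, m→cm, c→cm, m→cm; joined: cm cm cm cm cm cm cm cm.

cmcmcmcmcmcmcmcm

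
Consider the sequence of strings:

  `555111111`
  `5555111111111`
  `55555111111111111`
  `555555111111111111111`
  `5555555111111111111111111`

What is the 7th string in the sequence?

555555555111111111111111111111111

Each string has the form 5^{n+1} 1^{3n}, where the shown terms are n = 2, 3, 4, 5, 6.
At n = 8 the blocks have lengths 9, 24.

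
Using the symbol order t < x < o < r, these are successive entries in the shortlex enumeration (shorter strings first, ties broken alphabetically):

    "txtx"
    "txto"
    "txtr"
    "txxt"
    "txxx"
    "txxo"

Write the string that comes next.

Find the rightmost character of txxo below r, bump it to the next letter, and reset everything to its right to t.

txxr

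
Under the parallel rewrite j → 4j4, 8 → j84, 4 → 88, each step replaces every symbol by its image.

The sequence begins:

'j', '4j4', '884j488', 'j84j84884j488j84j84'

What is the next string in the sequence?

Applying the rule to each of the 19 symbols of j84j84884j488j84j84 gives the pieces 4j4 j84 88 4j4 j84 88 j84 j84 88 4j4 88 j84 j84 4j4 j84 88 4j4 j84 88, which concatenate to the answer.

4j4j84884j4j8488j84j84884j488j84j844j4j84884j4j8488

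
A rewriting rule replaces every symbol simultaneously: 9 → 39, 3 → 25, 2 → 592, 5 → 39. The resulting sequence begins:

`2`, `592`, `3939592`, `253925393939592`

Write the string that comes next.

592392539592392539253925393939592

Replace each of the 15 characters of 253925393939592 in place — 592 39 25 39 592 39 25 39 25 39 25 39 39 39 592 — and concatenate.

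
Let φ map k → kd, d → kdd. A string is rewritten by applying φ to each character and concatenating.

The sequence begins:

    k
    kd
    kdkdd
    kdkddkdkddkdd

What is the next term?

Applying the rule to each of the 13 symbols of kdkddkdkddkdd gives the pieces kd kdd kd kdd kdd kd kdd kd kdd kdd kd kdd kdd, which concatenate to the answer.

kdkddkdkddkddkdkddkdkddkddkdkddkdd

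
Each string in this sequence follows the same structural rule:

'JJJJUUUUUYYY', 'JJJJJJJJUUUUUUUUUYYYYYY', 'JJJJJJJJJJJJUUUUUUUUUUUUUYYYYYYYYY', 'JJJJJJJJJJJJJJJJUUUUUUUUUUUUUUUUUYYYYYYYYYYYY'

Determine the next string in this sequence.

JJJJJJJJJJJJJJJJJJJJUUUUUUUUUUUUUUUUUUUUUYYYYYYYYYYYYYYY

Term n consists of 4n J's, followed by 4n+1 U's, followed by 3n Y's (n = 1, 2, …).
At n = 5 the blocks have lengths 20, 21, 15.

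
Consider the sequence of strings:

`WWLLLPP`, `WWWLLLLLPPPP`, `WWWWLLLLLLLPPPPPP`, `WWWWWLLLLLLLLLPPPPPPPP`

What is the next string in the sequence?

WWWWWWLLLLLLLLLLLPPPPPPPPPP

The n-th term is n+1 W's then 2n+1 L's then 2n P's (n = 1, 2, …).
For the next term, n = 5, so the run lengths are 6, 11, 10.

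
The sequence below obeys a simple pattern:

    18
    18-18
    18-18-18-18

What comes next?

18-18-18-18-18-18-18-18

Each string is two copies of the previous one joined by '-'.
One more doubling of 18-18-18-18 gives the answer.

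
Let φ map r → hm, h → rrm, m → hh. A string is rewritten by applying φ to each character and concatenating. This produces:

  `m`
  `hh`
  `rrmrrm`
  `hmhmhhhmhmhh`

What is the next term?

rrmhhrrmhhrrmrrmrrmhhrrmhhrrmrrm

Rewriting each symbol of hmhmhhhmhmhh: h→rrm, m→hh, h→rrm, m→hh, h→rrm, h→rrm, h→rrm, m→hh, h→rrm, m→hh, h→rrm, h→rrm, which concatenates to rrm hh rrm hh rrm rrm rrm hh rrm hh rrm rrm.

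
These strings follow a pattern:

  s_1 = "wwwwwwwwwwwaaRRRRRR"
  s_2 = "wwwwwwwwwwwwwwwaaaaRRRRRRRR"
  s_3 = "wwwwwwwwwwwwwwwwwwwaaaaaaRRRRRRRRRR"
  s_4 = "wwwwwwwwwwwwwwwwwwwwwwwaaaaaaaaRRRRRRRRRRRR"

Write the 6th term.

Each string has the form w^{4n+3} a^{2n-2} R^{2n+2}, where the shown terms are n = 2, 3, 4, 5.
Setting n = 7 gives 31, 12, 16 characters in each block.

wwwwwwwwwwwwwwwwwwwwwwwwwwwwwwwaaaaaaaaaaaaRRRRRRRRRRRRRRRR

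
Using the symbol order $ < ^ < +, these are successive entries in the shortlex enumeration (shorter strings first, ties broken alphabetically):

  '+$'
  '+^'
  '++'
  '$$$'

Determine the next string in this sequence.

$$^

The successor of $$$ increments the rightmost position that isn't already + and resets every position after it to $.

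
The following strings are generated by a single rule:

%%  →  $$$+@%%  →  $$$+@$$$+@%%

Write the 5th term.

Each term is the previous one with $$$+@ prepended.
From $$$+@$$$+@%%, 2 further steps: $$$+@$$$+@%% → $$$+@$$$+@$$$+@%% → (answer).

$$$+@$$$+@$$$+@$$$+@%%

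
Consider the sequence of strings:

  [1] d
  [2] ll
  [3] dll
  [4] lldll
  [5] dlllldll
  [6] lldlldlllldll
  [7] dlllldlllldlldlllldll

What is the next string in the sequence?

Each term (from the third on) is the two preceding terms concatenated in order: term 3 = d·ll = dll.
The next term joins lldlldlllldll and dlllldlllldlldlllldll.

lldlldlllldlldlllldlllldlldlllldll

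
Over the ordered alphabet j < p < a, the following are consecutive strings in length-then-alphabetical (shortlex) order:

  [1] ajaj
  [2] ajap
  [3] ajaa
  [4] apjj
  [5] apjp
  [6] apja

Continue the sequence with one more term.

Treat apja as a base-3 numeral over the given alphabet and add one, carrying through any trailing a's.

appj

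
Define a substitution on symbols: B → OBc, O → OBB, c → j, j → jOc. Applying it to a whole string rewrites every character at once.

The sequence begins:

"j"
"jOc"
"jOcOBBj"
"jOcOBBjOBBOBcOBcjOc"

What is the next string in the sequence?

jOcOBBjOBBOBcOBcjOcOBBOBcOBcOBBOBcjOBBOBcjjOcOBBj

Replace each of the 19 characters of jOcOBBjOBBOBcOBcjOc in place — jOc OBB j OBB OBc OBc jOc OBB OBc OBc OBB OBc j OBB OBc j jOc OBB j — and concatenate.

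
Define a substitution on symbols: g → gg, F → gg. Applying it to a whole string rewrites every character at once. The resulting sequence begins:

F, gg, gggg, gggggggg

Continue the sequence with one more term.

gggggggggggggggg

Apply φ to gggggggg symbol by symbol: g→gg, g→gg, g→gg, g→gg, g→gg, g→gg, g→gg, g→gg; joined: gg gg gg gg gg gg gg gg.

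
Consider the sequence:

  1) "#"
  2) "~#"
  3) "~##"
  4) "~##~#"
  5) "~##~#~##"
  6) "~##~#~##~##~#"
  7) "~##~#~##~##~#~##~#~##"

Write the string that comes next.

Each term (from the third on) is the previous term followed by the one before it: term 3 = ~#·# = ~##.
The next term joins ~##~#~##~##~#~##~#~## and ~##~#~##~##~#.

~##~#~##~##~#~##~#~##~##~#~##~##~#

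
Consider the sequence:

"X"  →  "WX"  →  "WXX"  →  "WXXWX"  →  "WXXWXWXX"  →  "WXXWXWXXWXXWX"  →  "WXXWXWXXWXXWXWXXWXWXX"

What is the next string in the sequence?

WXXWXWXXWXXWXWXXWXWXXWXXWXWXXWXXWX

This is a Fibonacci-style word recurrence s(k) = s(k−1)·s(k−2): e.g. WX·X = WXX.
So term 8 is WXXWXWXXWXXWXWXXWXWXX·WXXWXWXXWXXWX.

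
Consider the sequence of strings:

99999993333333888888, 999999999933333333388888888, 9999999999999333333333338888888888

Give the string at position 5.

999999999999999999933333333333333388888888888888

Term n consists of 3n+1 9's, followed by 2n+3 3's, followed by 2n+2 8's, where the shown terms are n = 2, 3, 4.
For term 5, n = 6, so the run lengths are 19, 15, 14.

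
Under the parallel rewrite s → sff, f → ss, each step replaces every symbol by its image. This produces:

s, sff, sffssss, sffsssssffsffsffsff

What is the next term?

sffsssssffsffsffsffsffsssssffsssssffsssssffssss

Replace each of the 19 characters of sffsssssffsffsffsff in place — sff ss ss sff sff sff sff sff ss ss sff ss ss sff ss ss sff ss ss — and concatenate.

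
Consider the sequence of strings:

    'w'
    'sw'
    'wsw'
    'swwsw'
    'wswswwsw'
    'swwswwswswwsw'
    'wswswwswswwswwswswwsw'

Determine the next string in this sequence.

Each term (from the third on) is the two preceding terms concatenated in order: term 3 = w·sw = wsw.
So term 8 is swwswwswswwsw·wswswwswswwswwswswwsw.

swwswwswswwswwswswwswswwswwswswwsw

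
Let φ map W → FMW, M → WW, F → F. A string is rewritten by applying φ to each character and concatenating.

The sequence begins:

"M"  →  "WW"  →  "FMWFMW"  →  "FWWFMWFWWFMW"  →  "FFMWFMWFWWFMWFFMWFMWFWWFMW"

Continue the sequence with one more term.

Applying the rule to each of the 26 symbols of FFMWFMWFWWFMWFFMWFMWFWWFMW gives the pieces F F WW FMW F WW FMW F FMW FMW F WW FMW F F WW FMW F WW FMW F FMW FMW F WW FMW, which concatenate to the answer.

FFWWFMWFWWFMWFFMWFMWFWWFMWFFWWFMWFWWFMWFFMWFMWFWWFMW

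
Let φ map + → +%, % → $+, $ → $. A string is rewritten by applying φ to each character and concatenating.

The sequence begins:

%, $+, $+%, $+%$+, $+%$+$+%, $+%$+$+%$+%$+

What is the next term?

Rewriting the 13 symbols of $+%$+$+%$+%$+ one by one yields $ +% $+ $ +% $ +% $+ $ +% $+ $ +%; concatenated:

$+%$+$+%$+%$+$+%$+$+%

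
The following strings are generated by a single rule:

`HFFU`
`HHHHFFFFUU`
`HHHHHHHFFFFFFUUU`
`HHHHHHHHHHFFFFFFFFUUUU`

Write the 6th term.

Term n consists of 3n-2 H's, followed by 2n F's, followed by n U's (n = 1, 2, …).
At n = 6 the blocks have lengths 16, 12, 6.

HHHHHHHHHHHHHHHHFFFFFFFFFFFFUUUUUU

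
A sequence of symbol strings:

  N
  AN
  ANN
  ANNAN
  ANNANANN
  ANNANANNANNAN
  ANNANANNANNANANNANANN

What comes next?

Each term (from the third on) is the previous term followed by the one before it: term 3 = AN·N = ANN.
Continuing: ANNANANNANNANANNANANN · ANNANANNANNAN gives term 8.

ANNANANNANNANANNANANNANNANANNANNAN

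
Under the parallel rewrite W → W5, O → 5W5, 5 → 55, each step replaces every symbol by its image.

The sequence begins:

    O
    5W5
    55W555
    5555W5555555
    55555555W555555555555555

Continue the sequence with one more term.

Applying the rule to each of the 24 symbols of 55555555W555555555555555 gives the pieces 55 55 55 55 55 55 55 55 W5 55 55 55 55 55 55 55 55 55 55 55 55 55 55 55, which concatenate to the answer.

5555555555555555W5555555555555555555555555555555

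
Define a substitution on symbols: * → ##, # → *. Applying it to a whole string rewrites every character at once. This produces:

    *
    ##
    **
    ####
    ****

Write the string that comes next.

########

Expanding ****: *→##, *→##, *→##, *→##. Concatenated: ## ## ## ##.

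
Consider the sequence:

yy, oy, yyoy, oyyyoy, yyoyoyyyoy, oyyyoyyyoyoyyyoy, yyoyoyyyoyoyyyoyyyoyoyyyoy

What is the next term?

Each term (from the third on) is the two preceding terms concatenated in order: term 3 = yy·oy = yyoy.
The next term joins oyyyoyyyoyoyyyoy and yyoyoyyyoyoyyyoyyyoyoyyyoy.

oyyyoyyyoyoyyyoyyyoyoyyyoyoyyyoyyyoyoyyyoy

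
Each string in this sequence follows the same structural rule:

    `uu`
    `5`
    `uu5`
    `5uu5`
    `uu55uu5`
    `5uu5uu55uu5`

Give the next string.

From term 3 onward, concatenate the second-to-last term with the last: uu·5 = uu5, 5·uu5 = 5uu5, …
So term 7 is uu55uu5·5uu5uu55uu5.

uu55uu55uu5uu55uu5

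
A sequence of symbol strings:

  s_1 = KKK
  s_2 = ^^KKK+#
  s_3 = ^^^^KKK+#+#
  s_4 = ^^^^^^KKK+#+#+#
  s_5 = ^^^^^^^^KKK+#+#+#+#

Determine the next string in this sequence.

^^^^^^^^^^KKK+#+#+#+#+#

Each term wraps the previous one in ^^ on the left and +# on the right.
So the next term is ^^·^^^^^^^^KKK+#+#+#+#·+#.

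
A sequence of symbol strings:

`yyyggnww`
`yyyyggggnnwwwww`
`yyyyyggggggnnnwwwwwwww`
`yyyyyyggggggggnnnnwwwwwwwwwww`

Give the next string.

The n-th term is n+2 y's then 2n g's then n n's then 3n-1 w's (n = 1, 2, …).
For the next term, n = 5, so the run lengths are 7, 10, 5, 14.

yyyyyyyggggggggggnnnnnwwwwwwwwwwwwww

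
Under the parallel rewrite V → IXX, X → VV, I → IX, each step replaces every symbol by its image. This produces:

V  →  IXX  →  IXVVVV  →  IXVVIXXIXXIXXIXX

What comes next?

IXVVIXXIXXIXVVVVIXVVVVIXVVVVIXVVVV

φ(IXVVIXXIXXIXXIXX) expands symbol-by-symbol to IX VV IXX IXX IX VV VV IX VV VV IX VV VV IX VV VV; joining the 16 pieces gives the next term.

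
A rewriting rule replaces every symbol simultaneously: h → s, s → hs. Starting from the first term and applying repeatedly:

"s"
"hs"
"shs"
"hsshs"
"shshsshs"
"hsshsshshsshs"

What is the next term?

φ(hsshsshshsshs) expands symbol-by-symbol to s hs hs s hs hs s hs s hs hs s hs; joining the 13 pieces gives the next term.

shshsshshsshsshshsshs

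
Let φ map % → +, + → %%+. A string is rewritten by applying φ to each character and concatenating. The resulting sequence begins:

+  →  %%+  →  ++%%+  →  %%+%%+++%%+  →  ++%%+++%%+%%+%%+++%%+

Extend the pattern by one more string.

Rewriting the 21 symbols of ++%%+++%%+%%+%%+++%%+ one by one yields %%+ %%+ + + %%+ %%+ %%+ + + %%+ + + %%+ + + %%+ %%+ %%+ + + %%+; concatenated:

%%+%%+++%%+%%+%%+++%%+++%%+++%%+%%+%%+++%%+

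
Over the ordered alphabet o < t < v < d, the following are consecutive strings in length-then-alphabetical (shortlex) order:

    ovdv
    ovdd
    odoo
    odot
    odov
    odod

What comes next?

Treat odod as a base-4 numeral over the given alphabet and add one, carrying through any trailing d's.

odto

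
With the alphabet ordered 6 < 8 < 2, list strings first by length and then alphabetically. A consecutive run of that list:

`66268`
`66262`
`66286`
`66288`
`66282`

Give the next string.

Treat 66282 as a base-3 numeral over the given alphabet and add one, carrying through any trailing 2's.

66226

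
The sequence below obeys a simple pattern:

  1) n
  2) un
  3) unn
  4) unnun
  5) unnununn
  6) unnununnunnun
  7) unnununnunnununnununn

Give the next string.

From term 3 onward, concatenate the last term with the second-to-last: un·n = unn, unn·un = unnun, …
So term 8 is unnununnunnununnununn·unnununnunnun.

unnununnunnununnununnunnununnunnun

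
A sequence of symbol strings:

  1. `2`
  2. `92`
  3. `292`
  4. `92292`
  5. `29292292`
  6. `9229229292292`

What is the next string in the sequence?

292922929229229292292

From term 3 onward, concatenate the second-to-last term with the last: 2·92 = 292, 92·292 = 92292, …
The next term joins 29292292 and 9229229292292.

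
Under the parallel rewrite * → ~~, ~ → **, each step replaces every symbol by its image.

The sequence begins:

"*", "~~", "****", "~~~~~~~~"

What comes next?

Rewriting each symbol of ~~~~~~~~: ~→**, ~→**, ~→**, ~→**, ~→**, ~→**, ~→**, ~→**, which concatenates to ** ** ** ** ** ** ** **.

****************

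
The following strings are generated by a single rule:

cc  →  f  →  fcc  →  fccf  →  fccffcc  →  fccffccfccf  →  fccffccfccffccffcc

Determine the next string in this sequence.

fccffccfccffccffccfccffccfccf

Each term (from the third on) is the previous term followed by the one before it: term 3 = f·cc = fcc.
So term 8 is fccffccfccffccffcc·fccffccfccf.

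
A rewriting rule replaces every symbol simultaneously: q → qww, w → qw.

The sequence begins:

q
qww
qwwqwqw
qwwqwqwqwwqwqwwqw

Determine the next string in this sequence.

φ(qwwqwqwqwwqwqwwqw) expands symbol-by-symbol to qww qw qw qww qw qww qw qww qw qw qww qw qww qw qw qww qw; joining the 17 pieces gives the next term.

qwwqwqwqwwqwqwwqwqwwqwqwqwwqwqwwqwqwqwwqw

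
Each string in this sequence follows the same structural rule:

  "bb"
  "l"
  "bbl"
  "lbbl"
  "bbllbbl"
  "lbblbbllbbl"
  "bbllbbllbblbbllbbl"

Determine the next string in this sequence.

lbblbbllbblbbllbbllbblbbllbbl

This is a Fibonacci-style word recurrence s(k) = s(k−2)·s(k−1): e.g. bb·l = bbl.
Continuing: lbblbbllbbl · bbllbbllbblbbllbbl gives term 8.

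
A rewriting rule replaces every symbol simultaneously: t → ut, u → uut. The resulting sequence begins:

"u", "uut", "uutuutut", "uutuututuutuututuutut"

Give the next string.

Applying the rule to each of the 21 symbols of uutuututuutuututuutut gives the pieces uut uut ut uut uut ut uut ut uut uut ut uut uut ut uut ut uut uut ut uut ut, which concatenate to the answer.

uutuututuutuututuututuutuututuutuututuututuutuututuutut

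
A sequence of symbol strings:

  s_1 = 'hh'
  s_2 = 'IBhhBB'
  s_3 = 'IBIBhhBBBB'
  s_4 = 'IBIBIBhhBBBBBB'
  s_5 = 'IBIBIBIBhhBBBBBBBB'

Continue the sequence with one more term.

IBIBIBIBIBhhBBBBBBBBBB

Each term wraps the previous one in IB on the left and BB on the right.
One more step from IBIBIBIBhhBBBBBBBB gives the answer.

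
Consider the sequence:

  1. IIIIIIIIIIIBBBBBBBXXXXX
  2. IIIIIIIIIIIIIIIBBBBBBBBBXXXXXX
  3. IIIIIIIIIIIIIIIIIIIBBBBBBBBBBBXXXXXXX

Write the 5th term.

Each string has the form I^{4n-1} B^{2n+1} X^{n+2}, where the shown terms are n = 3, 4, 5.
For term 5, n = 7, so the run lengths are 27, 15, 9.

IIIIIIIIIIIIIIIIIIIIIIIIIIIBBBBBBBBBBBBBBBXXXXXXXXX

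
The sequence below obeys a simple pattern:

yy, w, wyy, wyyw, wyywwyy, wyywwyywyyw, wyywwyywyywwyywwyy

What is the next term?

This is a Fibonacci-style word recurrence s(k) = s(k−1)·s(k−2): e.g. w·yy = wyy.
So term 8 is wyywwyywyywwyywwyy·wyywwyywyyw.

wyywwyywyywwyywwyywyywwyywyyw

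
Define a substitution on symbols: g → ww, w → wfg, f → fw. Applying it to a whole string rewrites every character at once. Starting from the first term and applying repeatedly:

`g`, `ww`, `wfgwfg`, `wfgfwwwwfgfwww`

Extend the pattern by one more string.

wfgfwwwfwwfgwfgwfgwfgfwwwfwwfgwfgwfg

Replace each of the 14 characters of wfgfwwwwfgfwww in place — wfg fw ww fw wfg wfg wfg wfg fw ww fw wfg wfg wfg — and concatenate.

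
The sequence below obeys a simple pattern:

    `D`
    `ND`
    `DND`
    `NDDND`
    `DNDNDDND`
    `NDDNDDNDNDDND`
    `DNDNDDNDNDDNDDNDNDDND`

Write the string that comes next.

This is a Fibonacci-style word recurrence s(k) = s(k−2)·s(k−1): e.g. D·ND = DND.
The next term joins NDDNDDNDNDDND and DNDNDDNDNDDNDDNDNDDND.

NDDNDDNDNDDNDDNDNDDNDNDDNDDNDNDDND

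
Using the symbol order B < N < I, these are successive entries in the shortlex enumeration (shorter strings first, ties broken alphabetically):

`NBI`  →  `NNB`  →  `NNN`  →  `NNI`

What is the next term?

NIB

Treat NNI as a base-3 numeral over the given alphabet and add one, carrying through any trailing I's.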